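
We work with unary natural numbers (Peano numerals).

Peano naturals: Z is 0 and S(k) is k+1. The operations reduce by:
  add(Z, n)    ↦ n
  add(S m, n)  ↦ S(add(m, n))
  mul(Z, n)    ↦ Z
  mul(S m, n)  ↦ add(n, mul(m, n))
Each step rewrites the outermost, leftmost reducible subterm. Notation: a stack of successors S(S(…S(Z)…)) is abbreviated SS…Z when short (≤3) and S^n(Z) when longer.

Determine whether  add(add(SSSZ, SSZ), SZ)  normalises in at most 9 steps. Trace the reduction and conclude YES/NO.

Answer: NO — after 9 steps the term is S(S(S(S(S(add(Z, SZ)))))), not yet normal

Derivation:
  start: add(add(SSSZ, SSZ), SZ)
  step 1: add(S(add(SSZ, SSZ)), SZ)
  step 2: S(add(add(SSZ, SSZ), SZ))
  step 3: S(add(S(add(SZ, SSZ)), SZ))
  step 4: S(S(add(add(SZ, SSZ), SZ)))
  step 5: S(S(add(S(add(Z, SSZ)), SZ)))
  step 6: S(S(S(add(add(Z, SSZ), SZ))))
  step 7: S(S(S(add(SSZ, SZ))))
  step 8: S(S(S(S(add(SZ, SZ)))))
  step 9: S(S(S(S(S(add(Z, SZ))))))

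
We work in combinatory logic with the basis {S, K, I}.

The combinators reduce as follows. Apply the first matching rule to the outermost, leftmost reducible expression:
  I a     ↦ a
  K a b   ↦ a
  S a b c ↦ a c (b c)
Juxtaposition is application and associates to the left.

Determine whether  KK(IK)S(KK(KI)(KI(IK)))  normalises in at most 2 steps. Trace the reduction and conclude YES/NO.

  start: KK(IK)S(KK(KI)(KI(IK)))
  [1] KS(KK(KI)(KI(IK)))
  [2] S

Answer: YES — reaches normal form S in 2 ≤ 2 steps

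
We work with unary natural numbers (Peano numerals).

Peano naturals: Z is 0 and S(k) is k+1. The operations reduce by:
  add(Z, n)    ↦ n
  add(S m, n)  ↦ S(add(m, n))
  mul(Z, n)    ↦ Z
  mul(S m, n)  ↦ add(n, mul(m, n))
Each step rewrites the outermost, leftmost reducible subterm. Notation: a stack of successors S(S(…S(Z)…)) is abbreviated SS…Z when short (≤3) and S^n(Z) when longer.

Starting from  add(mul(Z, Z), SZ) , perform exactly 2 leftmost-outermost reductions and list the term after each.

  start: add(mul(Z, Z), SZ)
  [1] add(Z, SZ)
  [2] SZ

Answer: after 2 steps: SZ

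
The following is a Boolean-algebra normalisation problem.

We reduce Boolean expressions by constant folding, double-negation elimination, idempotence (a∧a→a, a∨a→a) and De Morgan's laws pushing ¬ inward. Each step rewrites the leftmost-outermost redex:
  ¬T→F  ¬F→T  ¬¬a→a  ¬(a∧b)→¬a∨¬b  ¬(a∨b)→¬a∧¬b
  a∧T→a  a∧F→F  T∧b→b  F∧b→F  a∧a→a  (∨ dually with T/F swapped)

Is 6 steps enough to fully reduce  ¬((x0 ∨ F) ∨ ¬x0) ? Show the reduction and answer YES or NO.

  start: ¬((x0 ∨ F) ∨ ¬x0)
  →1  ¬(x0 ∨ F) ∧ ¬¬x0
  →2  (¬x0 ∧ ¬F) ∧ ¬¬x0
  →3  (¬x0 ∧ T) ∧ ¬¬x0
  →4  ¬x0 ∧ ¬¬x0
  →5  ¬x0 ∧ x0

Answer: YES — reaches normal form ¬x0 ∧ x0 in 5 ≤ 6 steps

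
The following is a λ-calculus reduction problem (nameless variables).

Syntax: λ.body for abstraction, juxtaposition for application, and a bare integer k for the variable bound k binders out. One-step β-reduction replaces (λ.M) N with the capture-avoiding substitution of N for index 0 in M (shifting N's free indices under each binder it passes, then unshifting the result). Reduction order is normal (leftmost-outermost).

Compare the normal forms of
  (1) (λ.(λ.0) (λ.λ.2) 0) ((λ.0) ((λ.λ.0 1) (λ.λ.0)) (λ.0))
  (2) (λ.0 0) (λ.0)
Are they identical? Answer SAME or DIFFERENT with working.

Term A:
  start: (λ.(λ.0) (λ.λ.2) 0) ((λ.0) ((λ.λ.0 1) (λ.λ.0)) (λ.0))
  →1  (λ.0) (λ.λ.(λ.0) ((λ.λ.0 1) (λ.λ.0)) (λ.0)) ((λ.0) ((λ.λ.0 1) (λ.λ.0)) (λ.0))
  →2  (λ.λ.(λ.0) ((λ.λ.0 1) (λ.λ.0)) (λ.0)) ((λ.0) ((λ.λ.0 1) (λ.λ.0)) (λ.0))
  →3  λ.(λ.0) ((λ.λ.0 1) (λ.λ.0)) (λ.0)
  →4  λ.(λ.λ.0 1) (λ.λ.0) (λ.0)
  →5  λ.(λ.0 (λ.λ.0)) (λ.0)
  →6  λ.(λ.0) (λ.λ.0)
  →7  λ.λ.λ.0

Term B:
  start: (λ.0 0) (λ.0)
  →1  (λ.0) (λ.0)
  →2  λ.0

Answer: DIFFERENT — A ⇓ λ.λ.λ.0, B ⇓ λ.0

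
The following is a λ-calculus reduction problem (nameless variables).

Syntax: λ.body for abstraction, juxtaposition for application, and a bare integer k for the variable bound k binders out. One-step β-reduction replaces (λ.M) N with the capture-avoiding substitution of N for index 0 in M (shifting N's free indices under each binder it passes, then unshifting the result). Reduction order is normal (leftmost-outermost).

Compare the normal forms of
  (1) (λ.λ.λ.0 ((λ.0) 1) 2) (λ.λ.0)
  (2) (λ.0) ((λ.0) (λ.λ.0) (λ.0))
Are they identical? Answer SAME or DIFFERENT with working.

Term A:
  start: (λ.λ.λ.0 ((λ.0) 1) 2) (λ.λ.0)
  [1] λ.λ.0 ((λ.0) 1) (λ.λ.0)
  [2] λ.λ.0 1 (λ.λ.0)

Term B:
  start: (λ.0) ((λ.0) (λ.λ.0) (λ.0))
  [1] (λ.0) (λ.λ.0) (λ.0)
  [2] (λ.λ.0) (λ.0)
  [3] λ.0

Answer: DIFFERENT — A ⇓ λ.λ.0 1 (λ.λ.0), B ⇓ λ.0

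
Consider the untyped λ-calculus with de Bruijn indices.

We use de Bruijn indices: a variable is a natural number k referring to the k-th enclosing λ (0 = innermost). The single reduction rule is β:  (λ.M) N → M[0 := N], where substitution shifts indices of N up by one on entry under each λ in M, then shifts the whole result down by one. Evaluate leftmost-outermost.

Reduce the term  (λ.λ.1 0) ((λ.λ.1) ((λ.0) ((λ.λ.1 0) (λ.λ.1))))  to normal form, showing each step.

Answer: normal form = λ.λ.λ.1  (in 6 steps)

Working:
  start: (λ.λ.1 0) ((λ.λ.1) ((λ.0) ((λ.λ.1 0) (λ.λ.1))))
  [1] λ.(λ.λ.1) ((λ.0) ((λ.λ.1 0) (λ.λ.1))) 0
  [2] λ.(λ.(λ.0) ((λ.λ.1 0) (λ.λ.1))) 0
  [3] λ.(λ.0) ((λ.λ.1 0) (λ.λ.1))
  [4] λ.(λ.λ.1 0) (λ.λ.1)
  [5] λ.λ.(λ.λ.1) 0
  [6] λ.λ.λ.1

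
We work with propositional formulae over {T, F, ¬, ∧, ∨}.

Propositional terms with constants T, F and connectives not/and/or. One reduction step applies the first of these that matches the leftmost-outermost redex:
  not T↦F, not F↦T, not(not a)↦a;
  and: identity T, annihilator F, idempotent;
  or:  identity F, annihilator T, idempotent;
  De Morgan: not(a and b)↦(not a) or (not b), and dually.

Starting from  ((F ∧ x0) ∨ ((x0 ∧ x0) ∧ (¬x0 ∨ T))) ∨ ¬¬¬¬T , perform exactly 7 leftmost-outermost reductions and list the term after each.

Answer: after 7 steps: x0 ∨ T

Reduction:
  start: ((F ∧ x0) ∨ ((x0 ∧ x0) ∧ (¬x0 ∨ T))) ∨ ¬¬¬¬T
  step 1: (F ∨ ((x0 ∧ x0) ∧ (¬x0 ∨ T))) ∨ ¬¬¬¬T
  step 2: ((x0 ∧ x0) ∧ (¬x0 ∨ T)) ∨ ¬¬¬¬T
  step 3: (x0 ∧ (¬x0 ∨ T)) ∨ ¬¬¬¬T
  step 4: (x0 ∧ T) ∨ ¬¬¬¬T
  step 5: x0 ∨ ¬¬¬¬T
  step 6: x0 ∨ ¬¬T
  step 7: x0 ∨ T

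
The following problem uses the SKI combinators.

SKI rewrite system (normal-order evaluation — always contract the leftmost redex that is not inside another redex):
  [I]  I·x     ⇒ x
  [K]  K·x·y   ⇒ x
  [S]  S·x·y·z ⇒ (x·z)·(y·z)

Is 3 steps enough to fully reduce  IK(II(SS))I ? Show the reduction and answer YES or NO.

  start: IK(II(SS))I
  →1  K(II(SS))I
  →2  II(SS)
  →3  I(SS)

Answer: NO — after 3 steps the term is I(SS), not yet normal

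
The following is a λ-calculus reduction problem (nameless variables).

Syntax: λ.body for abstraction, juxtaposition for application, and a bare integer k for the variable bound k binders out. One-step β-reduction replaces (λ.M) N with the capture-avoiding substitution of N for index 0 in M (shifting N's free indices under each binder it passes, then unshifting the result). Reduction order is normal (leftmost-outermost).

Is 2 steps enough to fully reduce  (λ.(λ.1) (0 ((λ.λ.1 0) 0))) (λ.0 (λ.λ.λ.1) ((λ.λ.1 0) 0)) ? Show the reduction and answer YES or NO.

Answer: NO — after 2 steps the term is λ.0 (λ.λ.λ.1) ((λ.λ.1 0) 0), not yet normal

Working:
  start: (λ.(λ.1) (0 ((λ.λ.1 0) 0))) (λ.0 (λ.λ.λ.1) ((λ.λ.1 0) 0))
  [1] (λ.λ.0 (λ.λ.λ.1) ((λ.λ.1 0) 0)) ((λ.0 (λ.λ.λ.1) ((λ.λ.1 0) 0)) ((λ.λ.1 0) (λ.0 (λ.λ.λ.1) ((λ.λ.1 0) 0))))
  [2] λ.0 (λ.λ.λ.1) ((λ.λ.1 0) 0)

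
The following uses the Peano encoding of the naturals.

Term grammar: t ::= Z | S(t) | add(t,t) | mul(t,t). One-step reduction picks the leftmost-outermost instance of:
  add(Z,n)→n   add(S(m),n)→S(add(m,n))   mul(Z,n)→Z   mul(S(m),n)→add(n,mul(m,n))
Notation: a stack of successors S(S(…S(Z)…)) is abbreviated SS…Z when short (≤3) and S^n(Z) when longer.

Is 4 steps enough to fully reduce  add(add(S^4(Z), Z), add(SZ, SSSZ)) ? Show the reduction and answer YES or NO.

Answer: NO — after 4 steps the term is S(S(add(add(SSZ, Z), add(SZ, SSSZ)))), not yet normal

Reduction:
  start: add(add(S^4(Z), Z), add(SZ, SSSZ))
  [1] add(S(add(SSSZ, Z)), add(SZ, SSSZ))
  [2] S(add(add(SSSZ, Z), add(SZ, SSSZ)))
  [3] S(add(S(add(SSZ, Z)), add(SZ, SSSZ)))
  [4] S(S(add(add(SSZ, Z), add(SZ, SSSZ))))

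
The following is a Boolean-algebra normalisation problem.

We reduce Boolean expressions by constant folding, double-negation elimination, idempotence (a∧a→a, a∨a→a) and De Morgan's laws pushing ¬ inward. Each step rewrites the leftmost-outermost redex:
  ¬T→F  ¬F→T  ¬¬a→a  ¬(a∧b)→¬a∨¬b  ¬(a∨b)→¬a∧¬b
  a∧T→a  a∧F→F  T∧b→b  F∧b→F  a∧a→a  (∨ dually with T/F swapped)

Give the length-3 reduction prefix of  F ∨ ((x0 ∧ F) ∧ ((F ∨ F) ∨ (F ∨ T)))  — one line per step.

  start: F ∨ ((x0 ∧ F) ∧ ((F ∨ F) ∨ (F ∨ T)))
  [1] (x0 ∧ F) ∧ ((F ∨ F) ∨ (F ∨ T))
  [2] F ∧ ((F ∨ F) ∨ (F ∨ T))
  [3] F

Answer: after 3 steps: F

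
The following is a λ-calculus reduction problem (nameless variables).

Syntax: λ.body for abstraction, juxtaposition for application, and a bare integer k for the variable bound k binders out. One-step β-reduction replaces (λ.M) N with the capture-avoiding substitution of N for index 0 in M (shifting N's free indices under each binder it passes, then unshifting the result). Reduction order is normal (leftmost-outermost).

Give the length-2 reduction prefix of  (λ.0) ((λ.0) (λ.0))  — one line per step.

  start: (λ.0) ((λ.0) (λ.0))
  [1] (λ.0) (λ.0)
  [2] λ.0

Answer: after 2 steps: λ.0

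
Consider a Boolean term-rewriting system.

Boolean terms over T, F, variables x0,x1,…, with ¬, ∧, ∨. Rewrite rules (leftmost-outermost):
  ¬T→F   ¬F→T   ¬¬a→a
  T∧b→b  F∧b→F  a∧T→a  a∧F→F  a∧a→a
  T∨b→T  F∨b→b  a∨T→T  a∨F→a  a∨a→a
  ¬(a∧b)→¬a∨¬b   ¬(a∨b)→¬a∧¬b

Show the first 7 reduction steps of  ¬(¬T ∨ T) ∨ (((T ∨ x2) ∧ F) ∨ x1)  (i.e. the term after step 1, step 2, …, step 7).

Answer: after 7 steps: x1

Derivation:
  start: ¬(¬T ∨ T) ∨ (((T ∨ x2) ∧ F) ∨ x1)
  step 1: (¬¬T ∧ ¬T) ∨ (((T ∨ x2) ∧ F) ∨ x1)
  step 2: (T ∧ ¬T) ∨ (((T ∨ x2) ∧ F) ∨ x1)
  step 3: ¬T ∨ (((T ∨ x2) ∧ F) ∨ x1)
  step 4: F ∨ (((T ∨ x2) ∧ F) ∨ x1)
  step 5: ((T ∨ x2) ∧ F) ∨ x1
  step 6: F ∨ x1
  step 7: x1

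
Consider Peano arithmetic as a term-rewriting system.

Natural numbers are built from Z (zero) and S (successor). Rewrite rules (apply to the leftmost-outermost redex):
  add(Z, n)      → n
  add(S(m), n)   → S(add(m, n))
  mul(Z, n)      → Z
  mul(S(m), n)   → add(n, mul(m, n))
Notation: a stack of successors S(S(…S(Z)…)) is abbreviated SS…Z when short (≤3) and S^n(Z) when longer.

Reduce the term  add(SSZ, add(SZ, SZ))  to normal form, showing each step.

Answer: normal form = S^4(Z)  (in 5 steps)

Reduction:
  start: add(SSZ, add(SZ, SZ))
  step 1: S(add(SZ, add(SZ, SZ)))
  step 2: S(S(add(Z, add(SZ, SZ))))
  step 3: S(S(add(SZ, SZ)))
  step 4: S(S(S(add(Z, SZ))))
  step 5: S^4(Z)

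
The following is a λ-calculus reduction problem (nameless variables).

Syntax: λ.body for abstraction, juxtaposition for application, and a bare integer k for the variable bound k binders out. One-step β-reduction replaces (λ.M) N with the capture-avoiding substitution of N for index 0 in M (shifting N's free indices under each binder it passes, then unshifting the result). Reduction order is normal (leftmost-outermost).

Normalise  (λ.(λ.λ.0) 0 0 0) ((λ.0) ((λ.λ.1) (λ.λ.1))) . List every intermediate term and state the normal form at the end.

Answer: normal form = λ.λ.1  (in 6 steps)

Working:
  start: (λ.(λ.λ.0) 0 0 0) ((λ.0) ((λ.λ.1) (λ.λ.1)))
  →1  (λ.λ.0) ((λ.0) ((λ.λ.1) (λ.λ.1))) ((λ.0) ((λ.λ.1) (λ.λ.1))) ((λ.0) ((λ.λ.1) (λ.λ.1)))
  →2  (λ.0) ((λ.0) ((λ.λ.1) (λ.λ.1))) ((λ.0) ((λ.λ.1) (λ.λ.1)))
  →3  (λ.0) ((λ.λ.1) (λ.λ.1)) ((λ.0) ((λ.λ.1) (λ.λ.1)))
  →4  (λ.λ.1) (λ.λ.1) ((λ.0) ((λ.λ.1) (λ.λ.1)))
  →5  (λ.λ.λ.1) ((λ.0) ((λ.λ.1) (λ.λ.1)))
  →6  λ.λ.1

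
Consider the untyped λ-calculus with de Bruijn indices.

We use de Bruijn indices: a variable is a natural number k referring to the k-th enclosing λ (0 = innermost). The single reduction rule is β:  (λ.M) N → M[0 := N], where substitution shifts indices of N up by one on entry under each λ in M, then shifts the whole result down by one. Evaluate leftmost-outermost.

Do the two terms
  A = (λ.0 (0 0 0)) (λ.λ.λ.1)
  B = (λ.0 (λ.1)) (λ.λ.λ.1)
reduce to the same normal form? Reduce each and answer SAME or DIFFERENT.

Term A:
  start: (λ.0 (0 0 0)) (λ.λ.λ.1)
  →1  (λ.λ.λ.1) ((λ.λ.λ.1) (λ.λ.λ.1) (λ.λ.λ.1))
  →2  λ.λ.1

Term B:
  start: (λ.0 (λ.1)) (λ.λ.λ.1)
  →1  (λ.λ.λ.1) (λ.λ.λ.λ.1)
  →2  λ.λ.1

Answer: SAME — A ⇓ λ.λ.1, B ⇓ λ.λ.1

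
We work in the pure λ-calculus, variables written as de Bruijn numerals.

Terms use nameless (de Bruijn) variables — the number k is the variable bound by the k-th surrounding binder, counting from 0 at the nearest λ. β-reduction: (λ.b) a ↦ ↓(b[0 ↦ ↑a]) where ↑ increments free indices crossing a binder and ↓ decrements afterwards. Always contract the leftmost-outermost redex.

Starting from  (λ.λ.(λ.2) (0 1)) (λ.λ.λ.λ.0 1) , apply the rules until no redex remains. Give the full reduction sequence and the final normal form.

  start: (λ.λ.(λ.2) (0 1)) (λ.λ.λ.λ.0 1)
  step 1: λ.(λ.λ.λ.λ.λ.0 1) (0 (λ.λ.λ.λ.0 1))
  step 2: λ.λ.λ.λ.λ.0 1

Answer: normal form = λ.λ.λ.λ.λ.0 1  (in 2 steps)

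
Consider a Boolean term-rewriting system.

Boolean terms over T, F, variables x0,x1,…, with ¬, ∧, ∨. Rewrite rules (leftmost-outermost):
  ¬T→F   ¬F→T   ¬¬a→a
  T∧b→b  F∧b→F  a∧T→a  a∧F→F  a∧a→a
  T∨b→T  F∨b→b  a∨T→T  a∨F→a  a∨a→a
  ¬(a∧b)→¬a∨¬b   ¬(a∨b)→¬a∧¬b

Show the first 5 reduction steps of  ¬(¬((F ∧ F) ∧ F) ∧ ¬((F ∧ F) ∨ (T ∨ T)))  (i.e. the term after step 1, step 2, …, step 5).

Answer: after 5 steps: (F ∧ F) ∨ (T ∨ T)

Reduction:
  start: ¬(¬((F ∧ F) ∧ F) ∧ ¬((F ∧ F) ∨ (T ∨ T)))
  step 1: ¬¬((F ∧ F) ∧ F) ∨ ¬¬((F ∧ F) ∨ (T ∨ T))
  step 2: ((F ∧ F) ∧ F) ∨ ¬¬((F ∧ F) ∨ (T ∨ T))
  step 3: F ∨ ¬¬((F ∧ F) ∨ (T ∨ T))
  step 4: ¬¬((F ∧ F) ∨ (T ∨ T))
  step 5: (F ∧ F) ∨ (T ∨ T)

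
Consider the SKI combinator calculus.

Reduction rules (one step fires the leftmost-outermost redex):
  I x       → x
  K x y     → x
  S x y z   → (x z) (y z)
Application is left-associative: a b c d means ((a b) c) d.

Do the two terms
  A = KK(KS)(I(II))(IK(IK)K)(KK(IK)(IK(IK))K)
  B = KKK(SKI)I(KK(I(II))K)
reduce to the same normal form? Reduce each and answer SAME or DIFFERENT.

Term A:
  start: KK(KS)(I(II))(IK(IK)K)(KK(IK)(IK(IK))K)
  step 1: K(I(II))(IK(IK)K)(KK(IK)(IK(IK))K)
  step 2: I(II)(KK(IK)(IK(IK))K)
  step 3: II(KK(IK)(IK(IK))K)
  step 4: I(KK(IK)(IK(IK))K)
  step 5: KK(IK)(IK(IK))K
  step 6: K(IK(IK))K
  step 7: IK(IK)
  step 8: K(IK)
  step 9: KK

Term B:
  start: KKK(SKI)I(KK(I(II))K)
  step 1: K(SKI)I(KK(I(II))K)
  step 2: SKI(KK(I(II))K)
  step 3: K(KK(I(II))K)(I(KK(I(II))K))
  step 4: KK(I(II))K
  step 5: KK

Answer: SAME — A ⇓ KK, B ⇓ KK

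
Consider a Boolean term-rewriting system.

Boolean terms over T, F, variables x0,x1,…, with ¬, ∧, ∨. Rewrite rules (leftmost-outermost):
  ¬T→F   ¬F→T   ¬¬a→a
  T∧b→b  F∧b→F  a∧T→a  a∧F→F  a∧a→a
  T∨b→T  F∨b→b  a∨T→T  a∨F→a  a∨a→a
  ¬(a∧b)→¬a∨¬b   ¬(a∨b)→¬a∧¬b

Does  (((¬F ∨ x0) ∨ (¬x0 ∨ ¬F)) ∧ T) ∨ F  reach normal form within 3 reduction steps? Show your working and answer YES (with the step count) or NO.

Answer: NO — after 3 steps the term is (T ∨ x0) ∨ (¬x0 ∨ ¬F), not yet normal

Derivation:
  start: (((¬F ∨ x0) ∨ (¬x0 ∨ ¬F)) ∧ T) ∨ F
  step 1: ((¬F ∨ x0) ∨ (¬x0 ∨ ¬F)) ∧ T
  step 2: (¬F ∨ x0) ∨ (¬x0 ∨ ¬F)
  step 3: (T ∨ x0) ∨ (¬x0 ∨ ¬F)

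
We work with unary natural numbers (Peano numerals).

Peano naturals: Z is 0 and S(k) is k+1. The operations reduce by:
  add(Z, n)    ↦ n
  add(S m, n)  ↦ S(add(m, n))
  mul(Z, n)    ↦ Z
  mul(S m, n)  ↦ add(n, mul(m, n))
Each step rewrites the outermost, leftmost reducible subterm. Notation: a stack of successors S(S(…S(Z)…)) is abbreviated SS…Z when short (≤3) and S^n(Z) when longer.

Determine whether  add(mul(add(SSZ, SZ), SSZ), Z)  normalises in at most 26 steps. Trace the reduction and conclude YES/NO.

Answer: YES — reaches normal form S^6(Z) in 23 ≤ 26 steps

Derivation:
  start: add(mul(add(SSZ, SZ), SSZ), Z)
  →1  add(mul(S(add(SZ, SZ)), SSZ), Z)
  →2  add(add(SSZ, mul(add(SZ, SZ), SSZ)), Z)
  →3  add(S(add(SZ, mul(add(SZ, SZ), SSZ))), Z)
  →4  S(add(add(SZ, mul(add(SZ, SZ), SSZ)), Z))
  →5  S(add(S(add(Z, mul(add(SZ, SZ), SSZ))), Z))
  →6  S(S(add(add(Z, mul(add(SZ, SZ), SSZ)), Z)))
  →7  S(S(add(mul(add(SZ, SZ), SSZ), Z)))
  →8  S(S(add(mul(S(add(Z, SZ)), SSZ), Z)))
  →9  S(S(add(add(SSZ, mul(add(Z, SZ), SSZ)), Z)))
  →10  S(S(add(S(add(SZ, mul(add(Z, SZ), SSZ))), Z)))
  →11  S(S(S(add(add(SZ, mul(add(Z, SZ), SSZ)), Z))))
  →12  S(S(S(add(S(add(Z, mul(add(Z, SZ), SSZ))), Z))))
  →13  S(S(S(S(add(add(Z, mul(add(Z, SZ), SSZ)), Z)))))
  →14  S(S(S(S(add(mul(add(Z, SZ), SSZ), Z)))))
  →15  S(S(S(S(add(mul(SZ, SSZ), Z)))))
  →16  S(S(S(S(add(add(SSZ, mul(Z, SSZ)), Z)))))
  →17  S(S(S(S(add(S(add(SZ, mul(Z, SSZ))), Z)))))
  →18  S(S(S(S(S(add(add(SZ, mul(Z, SSZ)), Z))))))
  →19  S(S(S(S(S(add(S(add(Z, mul(Z, SSZ))), Z))))))
  →20  S(S(S(S(S(S(add(add(Z, mul(Z, SSZ)), Z)))))))
  →21  S(S(S(S(S(S(add(mul(Z, SSZ), Z)))))))
  →22  S(S(S(S(S(S(add(Z, Z)))))))
  →23  S^6(Z)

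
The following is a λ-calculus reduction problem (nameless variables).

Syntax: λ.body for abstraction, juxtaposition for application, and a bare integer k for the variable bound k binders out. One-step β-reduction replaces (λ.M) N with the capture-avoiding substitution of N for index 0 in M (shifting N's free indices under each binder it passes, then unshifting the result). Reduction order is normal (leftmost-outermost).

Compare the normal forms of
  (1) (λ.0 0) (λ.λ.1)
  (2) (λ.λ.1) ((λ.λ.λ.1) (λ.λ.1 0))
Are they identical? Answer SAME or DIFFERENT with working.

Term A:
  start: (λ.0 0) (λ.λ.1)
  [1] (λ.λ.1) (λ.λ.1)
  [2] λ.λ.λ.1

Term B:
  start: (λ.λ.1) ((λ.λ.λ.1) (λ.λ.1 0))
  [1] λ.(λ.λ.λ.1) (λ.λ.1 0)
  [2] λ.λ.λ.1

Answer: SAME — A ⇓ λ.λ.λ.1, B ⇓ λ.λ.λ.1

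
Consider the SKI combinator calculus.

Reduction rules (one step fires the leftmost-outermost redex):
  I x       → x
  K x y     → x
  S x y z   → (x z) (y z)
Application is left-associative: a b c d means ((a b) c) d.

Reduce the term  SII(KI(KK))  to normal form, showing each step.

  start: SII(KI(KK))
  step 1: I(KI(KK))(I(KI(KK)))
  step 2: KI(KK)(I(KI(KK)))
  step 3: I(I(KI(KK)))
  step 4: I(KI(KK))
  step 5: KI(KK)
  step 6: I

Answer: normal form = I  (in 6 steps)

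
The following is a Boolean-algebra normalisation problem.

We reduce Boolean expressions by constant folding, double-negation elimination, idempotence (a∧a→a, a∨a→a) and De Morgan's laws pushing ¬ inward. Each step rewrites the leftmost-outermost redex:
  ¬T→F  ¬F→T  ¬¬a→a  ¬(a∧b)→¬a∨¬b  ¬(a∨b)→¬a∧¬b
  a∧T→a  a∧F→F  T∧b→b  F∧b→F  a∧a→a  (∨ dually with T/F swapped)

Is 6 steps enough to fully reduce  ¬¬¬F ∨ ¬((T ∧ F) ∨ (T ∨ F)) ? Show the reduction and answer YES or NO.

  start: ¬¬¬F ∨ ¬((T ∧ F) ∨ (T ∨ F))
  [1] ¬F ∨ ¬((T ∧ F) ∨ (T ∨ F))
  [2] T ∨ ¬((T ∧ F) ∨ (T ∨ F))
  [3] T

Answer: YES — reaches normal form T in 3 ≤ 6 steps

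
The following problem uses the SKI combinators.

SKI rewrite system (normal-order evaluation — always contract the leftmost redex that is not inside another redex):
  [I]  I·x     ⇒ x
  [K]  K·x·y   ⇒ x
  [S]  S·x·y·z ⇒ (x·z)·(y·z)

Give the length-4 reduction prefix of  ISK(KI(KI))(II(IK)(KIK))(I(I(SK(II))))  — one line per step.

  start: ISK(KI(KI))(II(IK)(KIK))(I(I(SK(II))))
  step 1: SK(KI(KI))(II(IK)(KIK))(I(I(SK(II))))
  step 2: K(II(IK)(KIK))(KI(KI)(II(IK)(KIK)))(I(I(SK(II))))
  step 3: II(IK)(KIK)(I(I(SK(II))))
  step 4: I(IK)(KIK)(I(I(SK(II))))

Answer: after 4 steps: I(IK)(KIK)(I(I(SK(II))))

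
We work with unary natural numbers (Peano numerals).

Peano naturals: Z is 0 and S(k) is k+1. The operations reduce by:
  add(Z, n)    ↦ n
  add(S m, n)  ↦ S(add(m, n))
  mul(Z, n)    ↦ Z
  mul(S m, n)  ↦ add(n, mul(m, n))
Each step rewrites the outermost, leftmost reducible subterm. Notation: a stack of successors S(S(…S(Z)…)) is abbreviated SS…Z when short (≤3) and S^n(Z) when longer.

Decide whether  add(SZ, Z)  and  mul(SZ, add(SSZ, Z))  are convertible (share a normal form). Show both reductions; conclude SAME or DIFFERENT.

Term A:
  start: add(SZ, Z)
  [1] S(add(Z, Z))
  [2] SZ

Term B:
  start: mul(SZ, add(SSZ, Z))
  [1] add(add(SSZ, Z), mul(Z, add(SSZ, Z)))
  [2] add(S(add(SZ, Z)), mul(Z, add(SSZ, Z)))
  [3] S(add(add(SZ, Z), mul(Z, add(SSZ, Z))))
  [4] S(add(S(add(Z, Z)), mul(Z, add(SSZ, Z))))
  [5] S(S(add(add(Z, Z), mul(Z, add(SSZ, Z)))))
  [6] S(S(add(Z, mul(Z, add(SSZ, Z)))))
  [7] S(S(mul(Z, add(SSZ, Z))))
  [8] SSZ

Answer: DIFFERENT — A ⇓ SZ, B ⇓ SSZ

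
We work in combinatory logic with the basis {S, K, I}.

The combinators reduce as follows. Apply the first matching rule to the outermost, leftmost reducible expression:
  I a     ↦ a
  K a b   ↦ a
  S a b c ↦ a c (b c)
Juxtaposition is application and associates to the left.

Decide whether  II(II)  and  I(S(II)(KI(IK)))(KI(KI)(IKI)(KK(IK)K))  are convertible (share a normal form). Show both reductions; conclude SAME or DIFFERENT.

Term A:
  start: II(II)
  →1  I(II)
  →2  II
  →3  I

Term B:
  start: I(S(II)(KI(IK)))(KI(KI)(IKI)(KK(IK)K))
  →1  S(II)(KI(IK))(KI(KI)(IKI)(KK(IK)K))
  →2  II(KI(KI)(IKI)(KK(IK)K))(KI(IK)(KI(KI)(IKI)(KK(IK)K)))
  →3  I(KI(KI)(IKI)(KK(IK)K))(KI(IK)(KI(KI)(IKI)(KK(IK)K)))
  →4  KI(KI)(IKI)(KK(IK)K)(KI(IK)(KI(KI)(IKI)(KK(IK)K)))
  →5  I(IKI)(KK(IK)K)(KI(IK)(KI(KI)(IKI)(KK(IK)K)))
  →6  IKI(KK(IK)K)(KI(IK)(KI(KI)(IKI)(KK(IK)K)))
  →7  KI(KK(IK)K)(KI(IK)(KI(KI)(IKI)(KK(IK)K)))
  →8  I(KI(IK)(KI(KI)(IKI)(KK(IK)K)))
  →9  KI(IK)(KI(KI)(IKI)(KK(IK)K))
  →10  I(KI(KI)(IKI)(KK(IK)K))
  →11  KI(KI)(IKI)(KK(IK)K)
  →12  I(IKI)(KK(IK)K)
  →13  IKI(KK(IK)K)
  →14  KI(KK(IK)K)
  →15  I

Answer: SAME — A ⇓ I, B ⇓ I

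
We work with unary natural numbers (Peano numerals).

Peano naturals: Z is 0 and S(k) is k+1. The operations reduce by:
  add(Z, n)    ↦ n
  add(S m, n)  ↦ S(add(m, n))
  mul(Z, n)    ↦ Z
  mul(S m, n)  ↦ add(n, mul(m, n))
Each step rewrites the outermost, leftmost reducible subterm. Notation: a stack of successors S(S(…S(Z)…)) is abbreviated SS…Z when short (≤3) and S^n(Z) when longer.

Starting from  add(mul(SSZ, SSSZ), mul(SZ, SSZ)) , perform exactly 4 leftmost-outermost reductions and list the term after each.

  start: add(mul(SSZ, SSSZ), mul(SZ, SSZ))
  [1] add(add(SSSZ, mul(SZ, SSSZ)), mul(SZ, SSZ))
  [2] add(S(add(SSZ, mul(SZ, SSSZ))), mul(SZ, SSZ))
  [3] S(add(add(SSZ, mul(SZ, SSSZ)), mul(SZ, SSZ)))
  [4] S(add(S(add(SZ, mul(SZ, SSSZ))), mul(SZ, SSZ)))

Answer: after 4 steps: S(add(S(add(SZ, mul(SZ, SSSZ))), mul(SZ, SSZ)))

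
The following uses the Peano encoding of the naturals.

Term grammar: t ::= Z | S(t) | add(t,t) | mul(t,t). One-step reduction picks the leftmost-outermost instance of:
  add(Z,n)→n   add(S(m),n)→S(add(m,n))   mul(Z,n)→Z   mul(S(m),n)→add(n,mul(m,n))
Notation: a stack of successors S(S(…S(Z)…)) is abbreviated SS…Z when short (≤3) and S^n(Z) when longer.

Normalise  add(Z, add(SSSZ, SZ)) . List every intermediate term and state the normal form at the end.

Answer: normal form = S^4(Z)  (in 5 steps)

Working:
  start: add(Z, add(SSSZ, SZ))
  step 1: add(SSSZ, SZ)
  step 2: S(add(SSZ, SZ))
  step 3: S(S(add(SZ, SZ)))
  step 4: S(S(S(add(Z, SZ))))
  step 5: S^4(Z)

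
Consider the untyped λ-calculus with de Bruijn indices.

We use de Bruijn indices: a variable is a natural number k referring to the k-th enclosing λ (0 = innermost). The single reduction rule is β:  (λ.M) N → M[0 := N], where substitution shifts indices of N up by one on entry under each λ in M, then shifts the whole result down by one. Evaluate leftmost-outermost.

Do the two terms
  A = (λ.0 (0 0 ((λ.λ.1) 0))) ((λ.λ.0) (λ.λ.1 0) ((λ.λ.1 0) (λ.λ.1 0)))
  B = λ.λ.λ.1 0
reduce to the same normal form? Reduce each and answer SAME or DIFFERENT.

Term A:
  start: (λ.0 (0 0 ((λ.λ.1) 0))) ((λ.λ.0) (λ.λ.1 0) ((λ.λ.1 0) (λ.λ.1 0)))
  step 1: (λ.λ.0) (λ.λ.1 0) ((λ.λ.1 0) (λ.λ.1 0)) ((λ.λ.0) (λ.λ.1 0) ((λ.λ.1 0) (λ.λ.1 0)) ((λ.λ.0) (λ.λ.1 0) ((λ.λ.1 0) (λ.λ.1 0))) ((λ.λ.1) ((λ.λ.0) (λ.λ.1 0) ((λ.λ.1 0) (λ.λ.1 0)))))
  step 2: (λ.0) ((λ.λ.1 0) (λ.λ.1 0)) ((λ.λ.0) (λ.λ.1 0) ((λ.λ.1 0) (λ.λ.1 0)) ((λ.λ.0) (λ.λ.1 0) ((λ.λ.1 0) (λ.λ.1 0))) ((λ.λ.1) ((λ.λ.0) (λ.λ.1 0) ((λ.λ.1 0) (λ.λ.1 0)))))
  step 3: (λ.λ.1 0) (λ.λ.1 0) ((λ.λ.0) (λ.λ.1 0) ((λ.λ.1 0) (λ.λ.1 0)) ((λ.λ.0) (λ.λ.1 0) ((λ.λ.1 0) (λ.λ.1 0))) ((λ.λ.1) ((λ.λ.0) (λ.λ.1 0) ((λ.λ.1 0) (λ.λ.1 0)))))
  step 4: (λ.(λ.λ.1 0) 0) ((λ.λ.0) (λ.λ.1 0) ((λ.λ.1 0) (λ.λ.1 0)) ((λ.λ.0) (λ.λ.1 0) ((λ.λ.1 0) (λ.λ.1 0))) ((λ.λ.1) ((λ.λ.0) (λ.λ.1 0) ((λ.λ.1 0) (λ.λ.1 0)))))
  step 5: (λ.λ.1 0) ((λ.λ.0) (λ.λ.1 0) ((λ.λ.1 0) (λ.λ.1 0)) ((λ.λ.0) (λ.λ.1 0) ((λ.λ.1 0) (λ.λ.1 0))) ((λ.λ.1) ((λ.λ.0) (λ.λ.1 0) ((λ.λ.1 0) (λ.λ.1 0)))))
  step 6: λ.(λ.λ.0) (λ.λ.1 0) ((λ.λ.1 0) (λ.λ.1 0)) ((λ.λ.0) (λ.λ.1 0) ((λ.λ.1 0) (λ.λ.1 0))) ((λ.λ.1) ((λ.λ.0) (λ.λ.1 0) ((λ.λ.1 0) (λ.λ.1 0)))) 0
  step 7: λ.(λ.0) ((λ.λ.1 0) (λ.λ.1 0)) ((λ.λ.0) (λ.λ.1 0) ((λ.λ.1 0) (λ.λ.1 0))) ((λ.λ.1) ((λ.λ.0) (λ.λ.1 0) ((λ.λ.1 0) (λ.λ.1 0)))) 0
  step 8: λ.(λ.λ.1 0) (λ.λ.1 0) ((λ.λ.0) (λ.λ.1 0) ((λ.λ.1 0) (λ.λ.1 0))) ((λ.λ.1) ((λ.λ.0) (λ.λ.1 0) ((λ.λ.1 0) (λ.λ.1 0)))) 0
  step 9: λ.(λ.(λ.λ.1 0) 0) ((λ.λ.0) (λ.λ.1 0) ((λ.λ.1 0) (λ.λ.1 0))) ((λ.λ.1) ((λ.λ.0) (λ.λ.1 0) ((λ.λ.1 0) (λ.λ.1 0)))) 0
  step 10: λ.(λ.λ.1 0) ((λ.λ.0) (λ.λ.1 0) ((λ.λ.1 0) (λ.λ.1 0))) ((λ.λ.1) ((λ.λ.0) (λ.λ.1 0) ((λ.λ.1 0) (λ.λ.1 0)))) 0
  step 11: λ.(λ.(λ.λ.0) (λ.λ.1 0) ((λ.λ.1 0) (λ.λ.1 0)) 0) ((λ.λ.1) ((λ.λ.0) (λ.λ.1 0) ((λ.λ.1 0) (λ.λ.1 0)))) 0
  step 12: λ.(λ.λ.0) (λ.λ.1 0) ((λ.λ.1 0) (λ.λ.1 0)) ((λ.λ.1) ((λ.λ.0) (λ.λ.1 0) ((λ.λ.1 0) (λ.λ.1 0)))) 0
  step 13: λ.(λ.0) ((λ.λ.1 0) (λ.λ.1 0)) ((λ.λ.1) ((λ.λ.0) (λ.λ.1 0) ((λ.λ.1 0) (λ.λ.1 0)))) 0
  step 14: λ.(λ.λ.1 0) (λ.λ.1 0) ((λ.λ.1) ((λ.λ.0) (λ.λ.1 0) ((λ.λ.1 0) (λ.λ.1 0)))) 0
  step 15: λ.(λ.(λ.λ.1 0) 0) ((λ.λ.1) ((λ.λ.0) (λ.λ.1 0) ((λ.λ.1 0) (λ.λ.1 0)))) 0
  step 16: λ.(λ.λ.1 0) ((λ.λ.1) ((λ.λ.0) (λ.λ.1 0) ((λ.λ.1 0) (λ.λ.1 0)))) 0
  step 17: λ.(λ.(λ.λ.1) ((λ.λ.0) (λ.λ.1 0) ((λ.λ.1 0) (λ.λ.1 0))) 0) 0
  step 18: λ.(λ.λ.1) ((λ.λ.0) (λ.λ.1 0) ((λ.λ.1 0) (λ.λ.1 0))) 0
  step 19: λ.(λ.(λ.λ.0) (λ.λ.1 0) ((λ.λ.1 0) (λ.λ.1 0))) 0
  step 20: λ.(λ.λ.0) (λ.λ.1 0) ((λ.λ.1 0) (λ.λ.1 0))
  step 21: λ.(λ.0) ((λ.λ.1 0) (λ.λ.1 0))
  step 22: λ.(λ.λ.1 0) (λ.λ.1 0)
  step 23: λ.λ.(λ.λ.1 0) 0
  step 24: λ.λ.λ.1 0

Term B:
  start: λ.λ.λ.1 0

Answer: SAME — A ⇓ λ.λ.λ.1 0, B ⇓ λ.λ.λ.1 0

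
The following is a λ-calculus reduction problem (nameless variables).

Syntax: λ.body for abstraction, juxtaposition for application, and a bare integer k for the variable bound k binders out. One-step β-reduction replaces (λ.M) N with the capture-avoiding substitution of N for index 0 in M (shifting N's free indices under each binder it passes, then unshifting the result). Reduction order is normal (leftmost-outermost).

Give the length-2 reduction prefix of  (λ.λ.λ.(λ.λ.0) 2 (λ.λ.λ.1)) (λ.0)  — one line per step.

Answer: after 2 steps: λ.λ.(λ.0) (λ.λ.λ.1)

Derivation:
  start: (λ.λ.λ.(λ.λ.0) 2 (λ.λ.λ.1)) (λ.0)
  [1] λ.λ.(λ.λ.0) (λ.0) (λ.λ.λ.1)
  [2] λ.λ.(λ.0) (λ.λ.λ.1)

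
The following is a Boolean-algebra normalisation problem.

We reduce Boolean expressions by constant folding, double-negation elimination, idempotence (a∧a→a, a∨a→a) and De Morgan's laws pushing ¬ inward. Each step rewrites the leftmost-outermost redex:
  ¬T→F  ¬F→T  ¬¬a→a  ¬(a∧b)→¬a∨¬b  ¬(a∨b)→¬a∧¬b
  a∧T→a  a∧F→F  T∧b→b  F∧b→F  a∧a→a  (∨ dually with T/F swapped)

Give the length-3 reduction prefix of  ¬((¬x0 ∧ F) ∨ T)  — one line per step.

Answer: after 3 steps: (x0 ∨ ¬F) ∧ ¬T

Derivation:
  start: ¬((¬x0 ∧ F) ∨ T)
  [1] ¬(¬x0 ∧ F) ∧ ¬T
  [2] (¬¬x0 ∨ ¬F) ∧ ¬T
  [3] (x0 ∨ ¬F) ∧ ¬T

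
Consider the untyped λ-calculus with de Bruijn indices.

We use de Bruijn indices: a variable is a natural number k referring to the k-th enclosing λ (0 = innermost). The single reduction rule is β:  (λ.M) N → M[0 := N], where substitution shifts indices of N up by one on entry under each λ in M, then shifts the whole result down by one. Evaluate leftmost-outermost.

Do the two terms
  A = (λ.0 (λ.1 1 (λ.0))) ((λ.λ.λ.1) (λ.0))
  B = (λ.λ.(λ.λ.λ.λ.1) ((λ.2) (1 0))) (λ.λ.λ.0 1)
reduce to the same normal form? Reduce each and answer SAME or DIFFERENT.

Answer: SAME — A ⇓ λ.λ.λ.λ.1, B ⇓ λ.λ.λ.λ.1

Reduction:
Term A:
  start: (λ.0 (λ.1 1 (λ.0))) ((λ.λ.λ.1) (λ.0))
  →1  (λ.λ.λ.1) (λ.0) (λ.(λ.λ.λ.1) (λ.0) ((λ.λ.λ.1) (λ.0)) (λ.0))
  →2  (λ.λ.1) (λ.(λ.λ.λ.1) (λ.0) ((λ.λ.λ.1) (λ.0)) (λ.0))
  →3  λ.λ.(λ.λ.λ.1) (λ.0) ((λ.λ.λ.1) (λ.0)) (λ.0)
  →4  λ.λ.(λ.λ.1) ((λ.λ.λ.1) (λ.0)) (λ.0)
  →5  λ.λ.(λ.(λ.λ.λ.1) (λ.0)) (λ.0)
  →6  λ.λ.(λ.λ.λ.1) (λ.0)
  →7  λ.λ.λ.λ.1

Term B:
  start: (λ.λ.(λ.λ.λ.λ.1) ((λ.2) (1 0))) (λ.λ.λ.0 1)
  →1  λ.(λ.λ.λ.λ.1) ((λ.λ.λ.λ.0 1) ((λ.λ.λ.0 1) 0))
  →2  λ.λ.λ.λ.1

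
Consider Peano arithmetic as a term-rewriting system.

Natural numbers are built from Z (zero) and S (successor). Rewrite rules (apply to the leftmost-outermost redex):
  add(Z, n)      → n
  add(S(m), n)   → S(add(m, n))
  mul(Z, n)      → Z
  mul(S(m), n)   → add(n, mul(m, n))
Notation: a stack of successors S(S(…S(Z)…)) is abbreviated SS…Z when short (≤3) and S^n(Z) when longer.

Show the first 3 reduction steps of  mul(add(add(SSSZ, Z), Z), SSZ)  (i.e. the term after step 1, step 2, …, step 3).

  start: mul(add(add(SSSZ, Z), Z), SSZ)
  [1] mul(add(S(add(SSZ, Z)), Z), SSZ)
  [2] mul(S(add(add(SSZ, Z), Z)), SSZ)
  [3] add(SSZ, mul(add(add(SSZ, Z), Z), SSZ))

Answer: after 3 steps: add(SSZ, mul(add(add(SSZ, Z), Z), SSZ))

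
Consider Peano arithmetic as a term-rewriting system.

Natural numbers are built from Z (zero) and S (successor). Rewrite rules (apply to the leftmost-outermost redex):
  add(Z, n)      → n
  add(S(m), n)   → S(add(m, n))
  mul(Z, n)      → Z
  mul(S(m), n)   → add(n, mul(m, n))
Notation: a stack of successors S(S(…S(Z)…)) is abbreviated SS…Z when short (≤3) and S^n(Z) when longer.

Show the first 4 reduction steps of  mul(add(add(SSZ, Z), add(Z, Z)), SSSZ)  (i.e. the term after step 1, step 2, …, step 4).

Answer: after 4 steps: S(add(SSZ, mul(add(add(SZ, Z), add(Z, Z)), SSSZ)))

Working:
  start: mul(add(add(SSZ, Z), add(Z, Z)), SSSZ)
  step 1: mul(add(S(add(SZ, Z)), add(Z, Z)), SSSZ)
  step 2: mul(S(add(add(SZ, Z), add(Z, Z))), SSSZ)
  step 3: add(SSSZ, mul(add(add(SZ, Z), add(Z, Z)), SSSZ))
  step 4: S(add(SSZ, mul(add(add(SZ, Z), add(Z, Z)), SSSZ)))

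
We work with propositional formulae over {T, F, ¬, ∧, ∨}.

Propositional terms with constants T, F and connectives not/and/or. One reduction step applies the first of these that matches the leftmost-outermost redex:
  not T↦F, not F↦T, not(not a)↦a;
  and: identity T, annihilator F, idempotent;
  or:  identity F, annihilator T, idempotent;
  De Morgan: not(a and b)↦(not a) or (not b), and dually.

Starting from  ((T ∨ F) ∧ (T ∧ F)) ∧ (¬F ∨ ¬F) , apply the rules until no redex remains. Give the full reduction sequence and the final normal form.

Answer: normal form = F  (in 4 steps)

Derivation:
  start: ((T ∨ F) ∧ (T ∧ F)) ∧ (¬F ∨ ¬F)
  →1  (T ∧ (T ∧ F)) ∧ (¬F ∨ ¬F)
  →2  (T ∧ F) ∧ (¬F ∨ ¬F)
  →3  F ∧ (¬F ∨ ¬F)
  →4  F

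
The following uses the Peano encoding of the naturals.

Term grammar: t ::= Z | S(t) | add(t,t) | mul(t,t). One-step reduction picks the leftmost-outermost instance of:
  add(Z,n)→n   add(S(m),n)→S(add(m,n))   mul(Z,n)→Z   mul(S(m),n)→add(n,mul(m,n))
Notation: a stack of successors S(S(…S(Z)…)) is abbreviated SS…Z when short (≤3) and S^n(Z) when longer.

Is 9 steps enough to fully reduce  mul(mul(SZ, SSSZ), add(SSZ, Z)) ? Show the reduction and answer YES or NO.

Answer: NO — after 9 steps the term is S(S(mul(add(SSZ, mul(Z, SSSZ)), add(SSZ, Z)))), not yet normal

Reduction:
  start: mul(mul(SZ, SSSZ), add(SSZ, Z))
  step 1: mul(add(SSSZ, mul(Z, SSSZ)), add(SSZ, Z))
  step 2: mul(S(add(SSZ, mul(Z, SSSZ))), add(SSZ, Z))
  step 3: add(add(SSZ, Z), mul(add(SSZ, mul(Z, SSSZ)), add(SSZ, Z)))
  step 4: add(S(add(SZ, Z)), mul(add(SSZ, mul(Z, SSSZ)), add(SSZ, Z)))
  step 5: S(add(add(SZ, Z), mul(add(SSZ, mul(Z, SSSZ)), add(SSZ, Z))))
  step 6: S(add(S(add(Z, Z)), mul(add(SSZ, mul(Z, SSSZ)), add(SSZ, Z))))
  step 7: S(S(add(add(Z, Z), mul(add(SSZ, mul(Z, SSSZ)), add(SSZ, Z)))))
  step 8: S(S(add(Z, mul(add(SSZ, mul(Z, SSSZ)), add(SSZ, Z)))))
  step 9: S(S(mul(add(SSZ, mul(Z, SSSZ)), add(SSZ, Z))))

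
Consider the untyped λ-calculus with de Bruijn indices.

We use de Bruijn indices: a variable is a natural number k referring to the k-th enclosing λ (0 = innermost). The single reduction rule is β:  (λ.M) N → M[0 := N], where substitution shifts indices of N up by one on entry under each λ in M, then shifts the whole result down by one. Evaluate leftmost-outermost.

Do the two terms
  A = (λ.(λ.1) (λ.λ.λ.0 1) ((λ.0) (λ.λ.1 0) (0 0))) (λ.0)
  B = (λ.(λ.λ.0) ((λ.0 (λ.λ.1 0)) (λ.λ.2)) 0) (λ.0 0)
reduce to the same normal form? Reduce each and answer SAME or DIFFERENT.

Answer: DIFFERENT — A ⇓ λ.0, B ⇓ λ.0 0

Working:
Term A:
  start: (λ.(λ.1) (λ.λ.λ.0 1) ((λ.0) (λ.λ.1 0) (0 0))) (λ.0)
  [1] (λ.λ.0) (λ.λ.λ.0 1) ((λ.0) (λ.λ.1 0) ((λ.0) (λ.0)))
  [2] (λ.0) ((λ.0) (λ.λ.1 0) ((λ.0) (λ.0)))
  [3] (λ.0) (λ.λ.1 0) ((λ.0) (λ.0))
  [4] (λ.λ.1 0) ((λ.0) (λ.0))
  [5] λ.(λ.0) (λ.0) 0
  [6] λ.(λ.0) 0
  [7] λ.0

Term B:
  start: (λ.(λ.λ.0) ((λ.0 (λ.λ.1 0)) (λ.λ.2)) 0) (λ.0 0)
  [1] (λ.λ.0) ((λ.0 (λ.λ.1 0)) (λ.λ.λ.0 0)) (λ.0 0)
  [2] (λ.0) (λ.0 0)
  [3] λ.0 0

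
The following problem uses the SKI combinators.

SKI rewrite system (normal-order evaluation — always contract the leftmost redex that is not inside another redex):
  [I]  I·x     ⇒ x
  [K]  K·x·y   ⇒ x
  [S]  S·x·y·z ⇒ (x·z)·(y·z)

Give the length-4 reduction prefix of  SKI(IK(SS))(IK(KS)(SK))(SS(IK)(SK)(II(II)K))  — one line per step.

  start: SKI(IK(SS))(IK(KS)(SK))(SS(IK)(SK)(II(II)K))
  →1  K(IK(SS))(I(IK(SS)))(IK(KS)(SK))(SS(IK)(SK)(II(II)K))
  →2  IK(SS)(IK(KS)(SK))(SS(IK)(SK)(II(II)K))
  →3  K(SS)(IK(KS)(SK))(SS(IK)(SK)(II(II)K))
  →4  SS(SS(IK)(SK)(II(II)K))

Answer: after 4 steps: SS(SS(IK)(SK)(II(II)K))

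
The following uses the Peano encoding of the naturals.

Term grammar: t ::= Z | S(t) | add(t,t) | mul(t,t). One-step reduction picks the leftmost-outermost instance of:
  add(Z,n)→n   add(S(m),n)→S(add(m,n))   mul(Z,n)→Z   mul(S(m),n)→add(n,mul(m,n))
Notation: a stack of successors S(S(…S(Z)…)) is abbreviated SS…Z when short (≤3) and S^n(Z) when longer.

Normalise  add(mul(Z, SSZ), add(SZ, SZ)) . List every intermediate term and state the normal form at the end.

  start: add(mul(Z, SSZ), add(SZ, SZ))
  [1] add(Z, add(SZ, SZ))
  [2] add(SZ, SZ)
  [3] S(add(Z, SZ))
  [4] SSZ

Answer: normal form = SSZ  (in 4 steps)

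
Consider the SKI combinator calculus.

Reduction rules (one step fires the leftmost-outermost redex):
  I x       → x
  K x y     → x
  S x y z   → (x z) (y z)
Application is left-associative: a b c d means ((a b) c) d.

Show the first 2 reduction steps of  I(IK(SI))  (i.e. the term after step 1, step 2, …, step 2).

Answer: after 2 steps: K(SI)

Reduction:
  start: I(IK(SI))
  →1  IK(SI)
  →2  K(SI)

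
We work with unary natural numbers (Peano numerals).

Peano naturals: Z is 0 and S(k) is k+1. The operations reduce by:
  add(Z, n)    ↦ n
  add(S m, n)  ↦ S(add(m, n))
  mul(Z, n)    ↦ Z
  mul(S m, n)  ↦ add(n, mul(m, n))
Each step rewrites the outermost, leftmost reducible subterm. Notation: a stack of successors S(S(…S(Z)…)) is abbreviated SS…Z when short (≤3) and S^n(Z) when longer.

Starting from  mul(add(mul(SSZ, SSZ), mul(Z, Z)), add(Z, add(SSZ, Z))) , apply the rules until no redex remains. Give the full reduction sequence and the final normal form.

  start: mul(add(mul(SSZ, SSZ), mul(Z, Z)), add(Z, add(SSZ, Z)))
  →1  mul(add(add(SSZ, mul(SZ, SSZ)), mul(Z, Z)), add(Z, add(SSZ, Z)))
  →2  mul(add(S(add(SZ, mul(SZ, SSZ))), mul(Z, Z)), add(Z, add(SSZ, Z)))
  →3  mul(S(add(add(SZ, mul(SZ, SSZ)), mul(Z, Z))), add(Z, add(SSZ, Z)))
  →4  add(add(Z, add(SSZ, Z)), mul(add(add(SZ, mul(SZ, SSZ)), mul(Z, Z)), add(Z, add(SSZ, Z))))
  →5  add(add(SSZ, Z), mul(add(add(SZ, mul(SZ, SSZ)), mul(Z, Z)), add(Z, add(SSZ, Z))))
  →6  add(S(add(SZ, Z)), mul(add(add(SZ, mul(SZ, SSZ)), mul(Z, Z)), add(Z, add(SSZ, Z))))
  →7  S(add(add(SZ, Z), mul(add(add(SZ, mul(SZ, SSZ)), mul(Z, Z)), add(Z, add(SSZ, Z)))))
  →8  S(add(S(add(Z, Z)), mul(add(add(SZ, mul(SZ, SSZ)), mul(Z, Z)), add(Z, add(SSZ, Z)))))
  →9  S(S(add(add(Z, Z), mul(add(add(SZ, mul(SZ, SSZ)), mul(Z, Z)), add(Z, add(SSZ, Z))))))
  →10  S(S(add(Z, mul(add(add(SZ, mul(SZ, SSZ)), mul(Z, Z)), add(Z, add(SSZ, Z))))))
  →11  S(S(mul(add(add(SZ, mul(SZ, SSZ)), mul(Z, Z)), add(Z, add(SSZ, Z)))))
  →12  S(S(mul(add(S(add(Z, mul(SZ, SSZ))), mul(Z, Z)), add(Z, add(SSZ, Z)))))
  →13  S(S(mul(S(add(add(Z, mul(SZ, SSZ)), mul(Z, Z))), add(Z, add(SSZ, Z)))))
  →14  S(S(add(add(Z, add(SSZ, Z)), mul(add(add(Z, mul(SZ, SSZ)), mul(Z, Z)), add(Z, add(SSZ, Z))))))
  →15  S(S(add(add(SSZ, Z), mul(add(add(Z, mul(SZ, SSZ)), mul(Z, Z)), add(Z, add(SSZ, Z))))))
  →16  S(S(add(S(add(SZ, Z)), mul(add(add(Z, mul(SZ, SSZ)), mul(Z, Z)), add(Z, add(SSZ, Z))))))
  →17  S(S(S(add(add(SZ, Z), mul(add(add(Z, mul(SZ, SSZ)), mul(Z, Z)), add(Z, add(SSZ, Z)))))))
  →18  S(S(S(add(S(add(Z, Z)), mul(add(add(Z, mul(SZ, SSZ)), mul(Z, Z)), add(Z, add(SSZ, Z)))))))
  →19  S(S(S(S(add(add(Z, Z), mul(add(add(Z, mul(SZ, SSZ)), mul(Z, Z)), add(Z, add(SSZ, Z))))))))
  →20  S(S(S(S(add(Z, mul(add(add(Z, mul(SZ, SSZ)), mul(Z, Z)), add(Z, add(SSZ, Z))))))))
  →21  S(S(S(S(mul(add(add(Z, mul(SZ, SSZ)), mul(Z, Z)), add(Z, add(SSZ, Z)))))))
  →22  S(S(S(S(mul(add(mul(SZ, SSZ), mul(Z, Z)), add(Z, add(SSZ, Z)))))))
  →23  S(S(S(S(mul(add(add(SSZ, mul(Z, SSZ)), mul(Z, Z)), add(Z, add(SSZ, Z)))))))
  →24  S(S(S(S(mul(add(S(add(SZ, mul(Z, SSZ))), mul(Z, Z)), add(Z, add(SSZ, Z)))))))
  →25  S(S(S(S(mul(S(add(add(SZ, mul(Z, SSZ)), mul(Z, Z))), add(Z, add(SSZ, Z)))))))
  →26  S(S(S(S(add(add(Z, add(SSZ, Z)), mul(add(add(SZ, mul(Z, SSZ)), mul(Z, Z)), add(Z, add(SSZ, Z))))))))
  →27  S(S(S(S(add(add(SSZ, Z), mul(add(add(SZ, mul(Z, SSZ)), mul(Z, Z)), add(Z, add(SSZ, Z))))))))
  →28  S(S(S(S(add(S(add(SZ, Z)), mul(add(add(SZ, mul(Z, SSZ)), mul(Z, Z)), add(Z, add(SSZ, Z))))))))
  →29  S(S(S(S(S(add(add(SZ, Z), mul(add(add(SZ, mul(Z, SSZ)), mul(Z, Z)), add(Z, add(SSZ, Z)))))))))
  →30  S(S(S(S(S(add(S(add(Z, Z)), mul(add(add(SZ, mul(Z, SSZ)), mul(Z, Z)), add(Z, add(SSZ, Z)))))))))
  →31  S(S(S(S(S(S(add(add(Z, Z), mul(add(add(SZ, mul(Z, SSZ)), mul(Z, Z)), add(Z, add(SSZ, Z))))))))))
  →32  S(S(S(S(S(S(add(Z, mul(add(add(SZ, mul(Z, SSZ)), mul(Z, Z)), add(Z, add(SSZ, Z))))))))))
  →33  S(S(S(S(S(S(mul(add(add(SZ, mul(Z, SSZ)), mul(Z, Z)), add(Z, add(SSZ, Z)))))))))
  →34  S(S(S(S(S(S(mul(add(S(add(Z, mul(Z, SSZ))), mul(Z, Z)), add(Z, add(SSZ, Z)))))))))
  →35  S(S(S(S(S(S(mul(S(add(add(Z, mul(Z, SSZ)), mul(Z, Z))), add(Z, add(SSZ, Z)))))))))
  →36  S(S(S(S(S(S(add(add(Z, add(SSZ, Z)), mul(add(add(Z, mul(Z, SSZ)), mul(Z, Z)), add(Z, add(SSZ, Z))))))))))
  →37  S(S(S(S(S(S(add(add(SSZ, Z), mul(add(add(Z, mul(Z, SSZ)), mul(Z, Z)), add(Z, add(SSZ, Z))))))))))
  →38  S(S(S(S(S(S(add(S(add(SZ, Z)), mul(add(add(Z, mul(Z, SSZ)), mul(Z, Z)), add(Z, add(SSZ, Z))))))))))
  →39  S(S(S(S(S(S(S(add(add(SZ, Z), mul(add(add(Z, mul(Z, SSZ)), mul(Z, Z)), add(Z, add(SSZ, Z)))))))))))
  →40  S(S(S(S(S(S(S(add(S(add(Z, Z)), mul(add(add(Z, mul(Z, SSZ)), mul(Z, Z)), add(Z, add(SSZ, Z)))))))))))
  →41  S(S(S(S(S(S(S(S(add(add(Z, Z), mul(add(add(Z, mul(Z, SSZ)), mul(Z, Z)), add(Z, add(SSZ, Z))))))))))))
  →42  S(S(S(S(S(S(S(S(add(Z, mul(add(add(Z, mul(Z, SSZ)), mul(Z, Z)), add(Z, add(SSZ, Z))))))))))))
  →43  S(S(S(S(S(S(S(S(mul(add(add(Z, mul(Z, SSZ)), mul(Z, Z)), add(Z, add(SSZ, Z)))))))))))
  →44  S(S(S(S(S(S(S(S(mul(add(mul(Z, SSZ), mul(Z, Z)), add(Z, add(SSZ, Z)))))))))))
  →45  S(S(S(S(S(S(S(S(mul(add(Z, mul(Z, Z)), add(Z, add(SSZ, Z)))))))))))
  →46  S(S(S(S(S(S(S(S(mul(mul(Z, Z), add(Z, add(SSZ, Z)))))))))))
  →47  S(S(S(S(S(S(S(S(mul(Z, add(Z, add(SSZ, Z)))))))))))
  →48  S^8(Z)

Answer: normal form = S^8(Z)  (in 48 steps)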